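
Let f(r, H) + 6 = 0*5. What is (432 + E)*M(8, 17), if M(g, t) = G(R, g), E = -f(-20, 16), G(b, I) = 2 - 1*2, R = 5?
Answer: 0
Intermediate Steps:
f(r, H) = -6 (f(r, H) = -6 + 0*5 = -6 + 0 = -6)
G(b, I) = 0 (G(b, I) = 2 - 2 = 0)
E = 6 (E = -1*(-6) = 6)
M(g, t) = 0
(432 + E)*M(8, 17) = (432 + 6)*0 = 438*0 = 0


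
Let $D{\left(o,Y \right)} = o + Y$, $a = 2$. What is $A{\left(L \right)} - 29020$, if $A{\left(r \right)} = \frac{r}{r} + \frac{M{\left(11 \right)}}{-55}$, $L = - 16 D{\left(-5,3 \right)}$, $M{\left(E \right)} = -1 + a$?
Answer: $- \frac{1596046}{55} \approx -29019.0$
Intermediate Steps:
$D{\left(o,Y \right)} = Y + o$
$M{\left(E \right)} = 1$ ($M{\left(E \right)} = -1 + 2 = 1$)
$L = 32$ ($L = - 16 \left(3 - 5\right) = \left(-16\right) \left(-2\right) = 32$)
$A{\left(r \right)} = \frac{54}{55}$ ($A{\left(r \right)} = \frac{r}{r} + 1 \frac{1}{-55} = 1 + 1 \left(- \frac{1}{55}\right) = 1 - \frac{1}{55} = \frac{54}{55}$)
$A{\left(L \right)} - 29020 = \frac{54}{55} - 29020 = - \frac{1596046}{55}$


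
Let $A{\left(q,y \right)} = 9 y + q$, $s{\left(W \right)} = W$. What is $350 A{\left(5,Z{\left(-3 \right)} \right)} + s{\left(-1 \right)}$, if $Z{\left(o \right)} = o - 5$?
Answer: $-23451$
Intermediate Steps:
$Z{\left(o \right)} = -5 + o$
$A{\left(q,y \right)} = q + 9 y$
$350 A{\left(5,Z{\left(-3 \right)} \right)} + s{\left(-1 \right)} = 350 \left(5 + 9 \left(-5 - 3\right)\right) - 1 = 350 \left(5 + 9 \left(-8\right)\right) - 1 = 350 \left(5 - 72\right) - 1 = 350 \left(-67\right) - 1 = -23450 - 1 = -23451$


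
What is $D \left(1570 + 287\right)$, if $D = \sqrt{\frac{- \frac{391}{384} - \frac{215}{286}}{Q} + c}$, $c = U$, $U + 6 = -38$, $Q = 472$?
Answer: $\frac{619 i \sqrt{28867438713399}}{269984} \approx 12318.0 i$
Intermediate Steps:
$U = -44$ ($U = -6 - 38 = -44$)
$c = -44$
$D = \frac{i \sqrt{28867438713399}}{809952}$ ($D = \sqrt{\frac{- \frac{391}{384} - \frac{215}{286}}{472} - 44} = \sqrt{\left(\left(-391\right) \frac{1}{384} - \frac{215}{286}\right) \frac{1}{472} - 44} = \sqrt{\left(- \frac{391}{384} - \frac{215}{286}\right) \frac{1}{472} - 44} = \sqrt{\left(- \frac{97193}{54912}\right) \frac{1}{472} - 44} = \sqrt{- \frac{97193}{25918464} - 44} = \sqrt{- \frac{1140509609}{25918464}} = \frac{i \sqrt{28867438713399}}{809952} \approx 6.6335 i$)
$D \left(1570 + 287\right) = \frac{i \sqrt{28867438713399}}{809952} \left(1570 + 287\right) = \frac{i \sqrt{28867438713399}}{809952} \cdot 1857 = \frac{619 i \sqrt{28867438713399}}{269984}$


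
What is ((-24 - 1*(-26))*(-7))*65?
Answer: -910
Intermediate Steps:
((-24 - 1*(-26))*(-7))*65 = ((-24 + 26)*(-7))*65 = (2*(-7))*65 = -14*65 = -910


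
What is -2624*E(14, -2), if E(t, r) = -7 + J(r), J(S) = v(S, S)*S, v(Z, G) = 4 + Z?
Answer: 28864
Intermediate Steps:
J(S) = S*(4 + S) (J(S) = (4 + S)*S = S*(4 + S))
E(t, r) = -7 + r*(4 + r)
-2624*E(14, -2) = -2624*(-7 - 2*(4 - 2)) = -2624*(-7 - 2*2) = -2624*(-7 - 4) = -2624*(-11) = 28864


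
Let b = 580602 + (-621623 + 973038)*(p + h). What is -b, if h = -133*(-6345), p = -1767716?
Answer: 324647490263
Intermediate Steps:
h = 843885
b = -324647490263 (b = 580602 + (-621623 + 973038)*(-1767716 + 843885) = 580602 + 351415*(-923831) = 580602 - 324648070865 = -324647490263)
-b = -1*(-324647490263) = 324647490263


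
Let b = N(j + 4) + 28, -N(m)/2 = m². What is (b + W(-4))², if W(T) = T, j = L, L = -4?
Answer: 576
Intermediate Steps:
j = -4
N(m) = -2*m²
b = 28 (b = -2*(-4 + 4)² + 28 = -2*0² + 28 = -2*0 + 28 = 0 + 28 = 28)
(b + W(-4))² = (28 - 4)² = 24² = 576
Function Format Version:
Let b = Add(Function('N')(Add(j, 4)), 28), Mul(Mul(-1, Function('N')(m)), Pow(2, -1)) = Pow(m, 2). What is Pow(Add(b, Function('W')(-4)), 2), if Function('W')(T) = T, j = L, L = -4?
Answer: 576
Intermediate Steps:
j = -4
Function('N')(m) = Mul(-2, Pow(m, 2))
b = 28 (b = Add(Mul(-2, Pow(Add(-4, 4), 2)), 28) = Add(Mul(-2, Pow(0, 2)), 28) = Add(Mul(-2, 0), 28) = Add(0, 28) = 28)
Pow(Add(b, Function('W')(-4)), 2) = Pow(Add(28, -4), 2) = Pow(24, 2) = 576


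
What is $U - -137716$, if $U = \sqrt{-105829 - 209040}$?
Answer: $137716 + i \sqrt{314869} \approx 1.3772 \cdot 10^{5} + 561.13 i$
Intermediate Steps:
$U = i \sqrt{314869}$ ($U = \sqrt{-314869} = i \sqrt{314869} \approx 561.13 i$)
$U - -137716 = i \sqrt{314869} - -137716 = i \sqrt{314869} + 137716 = 137716 + i \sqrt{314869}$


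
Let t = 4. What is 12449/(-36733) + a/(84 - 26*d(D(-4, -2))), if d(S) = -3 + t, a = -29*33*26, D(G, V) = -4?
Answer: -15770906/36733 ≈ -429.34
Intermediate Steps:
a = -24882 (a = -957*26 = -24882)
d(S) = 1 (d(S) = -3 + 4 = 1)
12449/(-36733) + a/(84 - 26*d(D(-4, -2))) = 12449/(-36733) - 24882/(84 - 26*1) = 12449*(-1/36733) - 24882/(84 - 26) = -12449/36733 - 24882/58 = -12449/36733 - 24882*1/58 = -12449/36733 - 429 = -15770906/36733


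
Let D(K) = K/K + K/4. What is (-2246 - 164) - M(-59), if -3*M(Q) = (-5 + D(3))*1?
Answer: -28933/12 ≈ -2411.1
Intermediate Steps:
D(K) = 1 + K/4 (D(K) = 1 + K*(¼) = 1 + K/4)
M(Q) = 13/12 (M(Q) = -(-5 + (1 + (¼)*3))/3 = -(-5 + (1 + ¾))/3 = -(-5 + 7/4)/3 = -(-13)/12 = -⅓*(-13/4) = 13/12)
(-2246 - 164) - M(-59) = (-2246 - 164) - 1*13/12 = -2410 - 13/12 = -28933/12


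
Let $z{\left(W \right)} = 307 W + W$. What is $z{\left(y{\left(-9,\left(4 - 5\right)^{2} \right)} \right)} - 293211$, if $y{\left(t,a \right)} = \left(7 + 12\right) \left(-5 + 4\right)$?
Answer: $-299063$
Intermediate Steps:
$y{\left(t,a \right)} = -19$ ($y{\left(t,a \right)} = 19 \left(-1\right) = -19$)
$z{\left(W \right)} = 308 W$
$z{\left(y{\left(-9,\left(4 - 5\right)^{2} \right)} \right)} - 293211 = 308 \left(-19\right) - 293211 = -5852 - 293211 = -299063$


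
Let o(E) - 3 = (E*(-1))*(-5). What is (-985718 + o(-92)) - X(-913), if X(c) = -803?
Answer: -985372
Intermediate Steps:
o(E) = 3 + 5*E (o(E) = 3 + (E*(-1))*(-5) = 3 - E*(-5) = 3 + 5*E)
(-985718 + o(-92)) - X(-913) = (-985718 + (3 + 5*(-92))) - 1*(-803) = (-985718 + (3 - 460)) + 803 = (-985718 - 457) + 803 = -986175 + 803 = -985372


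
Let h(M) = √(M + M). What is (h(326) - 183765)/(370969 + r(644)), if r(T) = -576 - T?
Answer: -183765/369749 + 2*√163/369749 ≈ -0.49693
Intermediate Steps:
h(M) = √2*√M (h(M) = √(2*M) = √2*√M)
(h(326) - 183765)/(370969 + r(644)) = (√2*√326 - 183765)/(370969 + (-576 - 1*644)) = (2*√163 - 183765)/(370969 + (-576 - 644)) = (-183765 + 2*√163)/(370969 - 1220) = (-183765 + 2*√163)/369749 = (-183765 + 2*√163)*(1/369749) = -183765/369749 + 2*√163/369749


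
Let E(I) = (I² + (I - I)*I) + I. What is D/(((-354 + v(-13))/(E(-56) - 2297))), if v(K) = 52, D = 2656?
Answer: -1039824/151 ≈ -6886.3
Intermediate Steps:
E(I) = I + I² (E(I) = (I² + 0*I) + I = (I² + 0) + I = I² + I = I + I²)
D/(((-354 + v(-13))/(E(-56) - 2297))) = 2656/(((-354 + 52)/(-56*(1 - 56) - 2297))) = 2656/((-302/(-56*(-55) - 2297))) = 2656/((-302/(3080 - 2297))) = 2656/((-302/783)) = 2656/((-302*1/783)) = 2656/(-302/783) = 2656*(-783/302) = -1039824/151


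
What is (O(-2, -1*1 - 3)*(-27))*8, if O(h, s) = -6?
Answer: 1296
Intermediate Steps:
(O(-2, -1*1 - 3)*(-27))*8 = -6*(-27)*8 = 162*8 = 1296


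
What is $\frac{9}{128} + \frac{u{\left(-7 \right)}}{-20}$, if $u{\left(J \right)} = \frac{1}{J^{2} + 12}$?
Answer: $\frac{2713}{39040} \approx 0.069493$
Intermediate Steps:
$u{\left(J \right)} = \frac{1}{12 + J^{2}}$
$\frac{9}{128} + \frac{u{\left(-7 \right)}}{-20} = \frac{9}{128} + \frac{1}{\left(12 + \left(-7\right)^{2}\right) \left(-20\right)} = 9 \cdot \frac{1}{128} + \frac{1}{12 + 49} \left(- \frac{1}{20}\right) = \frac{9}{128} + \frac{1}{61} \left(- \frac{1}{20}\right) = \frac{9}{128} - \frac{1}{1220} = \frac{2713}{39040}$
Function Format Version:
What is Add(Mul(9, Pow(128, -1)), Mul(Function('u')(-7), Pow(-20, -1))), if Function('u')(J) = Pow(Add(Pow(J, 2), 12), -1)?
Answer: Rational(2713, 39040) ≈ 0.069493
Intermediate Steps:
Function('u')(J) = Pow(Add(12, Pow(J, 2)), -1)
Add(Mul(9, Pow(128, -1)), Mul(Function('u')(-7), Pow(-20, -1))) = Add(Mul(9, Pow(128, -1)), Mul(Pow(Add(12, Pow(-7, 2)), -1), Pow(-20, -1))) = Add(Mul(9, Rational(1, 128)), Mul(Pow(Add(12, 49), -1), Rational(-1, 20))) = Add(Rational(9, 128), Mul(Pow(61, -1), Rational(-1, 20))) = Add(Rational(9, 128), Mul(Rational(1, 61), Rational(-1, 20))) = Add(Rational(9, 128), Rational(-1, 1220)) = Rational(2713, 39040)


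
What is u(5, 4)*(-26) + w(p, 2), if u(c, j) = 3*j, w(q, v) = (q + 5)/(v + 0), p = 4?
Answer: -615/2 ≈ -307.50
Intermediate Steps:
w(q, v) = (5 + q)/v
u(5, 4)*(-26) + w(p, 2) = (3*4)*(-26) + (5 + 4)/2 = 12*(-26) + (½)*9 = -312 + 9/2 = -615/2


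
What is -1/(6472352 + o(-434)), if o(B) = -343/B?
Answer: -62/401285873 ≈ -1.5450e-7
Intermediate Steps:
-1/(6472352 + o(-434)) = -1/(6472352 - 343/(-434)) = -1/(6472352 - 343*(-1/434)) = -1/(6472352 + 49/62) = -1/401285873/62 = -1*62/401285873 = -62/401285873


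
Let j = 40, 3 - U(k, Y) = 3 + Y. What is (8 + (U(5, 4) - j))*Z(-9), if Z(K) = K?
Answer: 324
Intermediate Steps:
U(k, Y) = -Y (U(k, Y) = 3 - (3 + Y) = 3 + (-3 - Y) = -Y)
(8 + (U(5, 4) - j))*Z(-9) = (8 + (-1*4 - 1*40))*(-9) = (8 + (-4 - 40))*(-9) = (8 - 44)*(-9) = -36*(-9) = 324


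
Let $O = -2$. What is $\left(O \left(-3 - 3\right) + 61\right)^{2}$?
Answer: $5329$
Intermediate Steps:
$\left(O \left(-3 - 3\right) + 61\right)^{2} = \left(- 2 \left(-3 - 3\right) + 61\right)^{2} = \left(\left(-2\right) \left(-6\right) + 61\right)^{2} = \left(12 + 61\right)^{2} = 73^{2} = 5329$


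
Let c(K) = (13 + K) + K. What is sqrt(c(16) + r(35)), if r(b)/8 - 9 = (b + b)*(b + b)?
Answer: sqrt(39317) ≈ 198.29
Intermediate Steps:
r(b) = 72 + 32*b**2 (r(b) = 72 + 8*((b + b)*(b + b)) = 72 + 8*((2*b)*(2*b)) = 72 + 8*(4*b**2) = 72 + 32*b**2)
c(K) = 13 + 2*K
sqrt(c(16) + r(35)) = sqrt((13 + 2*16) + (72 + 32*35**2)) = sqrt((13 + 32) + (72 + 32*1225)) = sqrt(45 + (72 + 39200)) = sqrt(45 + 39272) = sqrt(39317)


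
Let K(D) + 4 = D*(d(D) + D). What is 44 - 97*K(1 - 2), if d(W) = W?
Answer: 238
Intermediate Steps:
K(D) = -4 + 2*D² (K(D) = -4 + D*(D + D) = -4 + D*(2*D) = -4 + 2*D²)
44 - 97*K(1 - 2) = 44 - 97*(-4 + 2*(1 - 2)²) = 44 - 97*(-4 + 2*(-1)²) = 44 - 97*(-4 + 2*1) = 44 - 97*(-4 + 2) = 44 - 97*(-2) = 44 + 194 = 238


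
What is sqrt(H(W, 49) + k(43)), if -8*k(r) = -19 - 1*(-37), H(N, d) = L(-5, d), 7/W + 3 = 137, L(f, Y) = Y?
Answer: sqrt(187)/2 ≈ 6.8374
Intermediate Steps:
W = 7/134 (W = 7/(-3 + 137) = 7/134 ≈ 0.052239)
H(N, d) = d
k(r) = -9/4 (k(r) = -(-19 - 1*(-37))/8 = -(-19 + 37)/8 = -1/8*18 = -9/4)
sqrt(H(W, 49) + k(43)) = sqrt(49 - 9/4) = sqrt(187/4) = sqrt(187)/2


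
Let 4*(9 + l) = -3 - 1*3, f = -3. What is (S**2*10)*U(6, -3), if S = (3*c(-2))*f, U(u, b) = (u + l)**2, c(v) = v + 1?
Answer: 32805/2 ≈ 16403.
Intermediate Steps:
c(v) = 1 + v
l = -21/2 (l = -9 + (-3 - 1*3)/4 = -9 + (-3 - 3)/4 = -9 + (1/4)*(-6) = -9 - 3/2 = -21/2 ≈ -10.500)
U(u, b) = (-21/2 + u)**2 (U(u, b) = (u - 21/2)**2 = (-21/2 + u)**2)
S = 9 (S = (3*(1 - 2))*(-3) = (3*(-1))*(-3) = -3*(-3) = 9)
(S**2*10)*U(6, -3) = (9**2*10)*((-21 + 2*6)**2/4) = (81*10)*((-21 + 12)**2/4) = 810*((1/4)*(-9)**2) = 810*((1/4)*81) = 810*(81/4) = 32805/2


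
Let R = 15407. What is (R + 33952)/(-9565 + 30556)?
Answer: 16453/6997 ≈ 2.3514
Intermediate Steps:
(R + 33952)/(-9565 + 30556) = (15407 + 33952)/(-9565 + 30556) = 49359/20991 = 49359*(1/20991) = 16453/6997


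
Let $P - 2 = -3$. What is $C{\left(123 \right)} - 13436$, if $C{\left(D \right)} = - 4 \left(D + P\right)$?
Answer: $-13924$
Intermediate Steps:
$P = -1$ ($P = 2 - 3 = -1$)
$C{\left(D \right)} = 4 - 4 D$ ($C{\left(D \right)} = - 4 \left(D - 1\right) = - 4 \left(-1 + D\right) = 4 - 4 D$)
$C{\left(123 \right)} - 13436 = \left(4 - 492\right) - 13436 = -488 - 13436 = -13924$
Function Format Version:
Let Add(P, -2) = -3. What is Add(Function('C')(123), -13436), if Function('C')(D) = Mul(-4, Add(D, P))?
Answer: -13924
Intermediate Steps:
P = -1 (P = Add(2, -3) = -1)
Function('C')(D) = Add(4, Mul(-4, D)) (Function('C')(D) = Mul(-4, Add(D, -1)) = Mul(-4, Add(-1, D)) = Add(4, Mul(-4, D)))
Add(Function('C')(123), -13436) = Add(Add(4, Mul(-4, 123)), -13436) = Add(Add(4, -492), -13436) = Add(-488, -13436) = -13924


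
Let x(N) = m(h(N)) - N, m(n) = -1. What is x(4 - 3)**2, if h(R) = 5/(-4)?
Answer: 4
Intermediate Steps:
h(R) = -5/4 (h(R) = 5*(-1/4) = -5/4)
x(N) = -1 - N
x(4 - 3)**2 = (-1 - (4 - 3))**2 = (-1 - 1*1)**2 = (-1 - 1)**2 = (-2)**2 = 4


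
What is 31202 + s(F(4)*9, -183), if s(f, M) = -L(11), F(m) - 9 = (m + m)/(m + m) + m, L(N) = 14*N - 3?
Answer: 31051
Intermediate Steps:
L(N) = -3 + 14*N
F(m) = 10 + m (F(m) = 9 + ((m + m)/(m + m) + m) = 9 + ((2*m)/((2*m)) + m) = 9 + ((2*m)*(1/(2*m)) + m) = 9 + (1 + m) = 10 + m)
s(f, M) = -151 (s(f, M) = -(-3 + 14*11) = -(-3 + 154) = -1*151 = -151)
31202 + s(F(4)*9, -183) = 31202 - 151 = 31051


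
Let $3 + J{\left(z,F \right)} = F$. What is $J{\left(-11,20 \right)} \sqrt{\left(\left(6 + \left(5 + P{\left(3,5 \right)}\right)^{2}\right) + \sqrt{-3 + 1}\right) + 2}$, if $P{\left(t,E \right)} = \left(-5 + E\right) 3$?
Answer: $17 \sqrt{33 + i \sqrt{2}} \approx 97.68 + 2.0921 i$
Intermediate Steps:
$J{\left(z,F \right)} = -3 + F$
$P{\left(t,E \right)} = -15 + 3 E$
$J{\left(-11,20 \right)} \sqrt{\left(\left(6 + \left(5 + P{\left(3,5 \right)}\right)^{2}\right) + \sqrt{-3 + 1}\right) + 2} = \left(-3 + 20\right) \sqrt{\left(\left(6 + \left(5 + \left(-15 + 3 \cdot 5\right)\right)^{2}\right) + \sqrt{-3 + 1}\right) + 2} = 17 \sqrt{\left(\left(6 + \left(5 + \left(-15 + 15\right)\right)^{2}\right) + \sqrt{-2}\right) + 2} = 17 \sqrt{\left(\left(6 + \left(5 + 0\right)^{2}\right) + i \sqrt{2}\right) + 2} = 17 \sqrt{\left(\left(6 + 5^{2}\right) + i \sqrt{2}\right) + 2} = 17 \sqrt{\left(\left(6 + 25\right) + i \sqrt{2}\right) + 2} = 17 \sqrt{\left(31 + i \sqrt{2}\right) + 2} = 17 \sqrt{33 + i \sqrt{2}}$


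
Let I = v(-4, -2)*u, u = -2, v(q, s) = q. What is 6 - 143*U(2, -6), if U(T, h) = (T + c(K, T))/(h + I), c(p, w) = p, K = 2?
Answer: -280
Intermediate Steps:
I = 8 (I = -4*(-2) = 8)
U(T, h) = (2 + T)/(8 + h) (U(T, h) = (T + 2)/(h + 8) = (2 + T)/(8 + h))
6 - 143*U(2, -6) = 6 - 143*(2 + 2)/(8 - 6) = 6 - 143*4/2 = 6 - 143*2 = 6 - 286 = -280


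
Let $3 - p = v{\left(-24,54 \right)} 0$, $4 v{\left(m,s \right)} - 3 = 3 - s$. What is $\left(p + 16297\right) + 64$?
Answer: $16364$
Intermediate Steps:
$v{\left(m,s \right)} = \frac{3}{2} - \frac{s}{4}$ ($v{\left(m,s \right)} = \frac{3}{4} + \frac{3 - s}{4} = \frac{3}{4} - \left(- \frac{3}{4} + \frac{s}{4}\right) = \frac{3}{2} - \frac{s}{4}$)
$p = 3$ ($p = 3 - \left(\frac{3}{2} - \frac{27}{2}\right) 0 = 3 - \left(-12\right) 0 = 3 - 0 = 3 + 0 = 3$)
$\left(p + 16297\right) + 64 = \left(3 + 16297\right) + 64 = 16300 + 64 = 16364$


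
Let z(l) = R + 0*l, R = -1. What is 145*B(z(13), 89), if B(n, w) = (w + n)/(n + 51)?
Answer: 1276/5 ≈ 255.20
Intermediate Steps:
z(l) = -1 (z(l) = -1 + 0*l = -1 + 0 = -1)
B(n, w) = (n + w)/(51 + n)
145*B(z(13), 89) = 145*((-1 + 89)/(51 - 1)) = 145*(88/50) = 145*((1/50)*88) = 145*(44/25) = 1276/5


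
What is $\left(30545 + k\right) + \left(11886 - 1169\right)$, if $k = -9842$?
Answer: $31420$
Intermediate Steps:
$\left(30545 + k\right) + \left(11886 - 1169\right) = \left(30545 - 9842\right) + \left(11886 - 1169\right) = 20703 + \left(11886 - 1169\right) = 20703 + 10717 = 31420$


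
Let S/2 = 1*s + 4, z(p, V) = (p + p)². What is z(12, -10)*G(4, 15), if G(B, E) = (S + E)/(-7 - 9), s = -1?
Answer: -756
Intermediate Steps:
z(p, V) = 4*p² (z(p, V) = (2*p)² = 4*p²)
S = 6 (S = 2*(1*(-1) + 4) = 2*(-1 + 4) = 2*3 = 6)
G(B, E) = -3/8 - E/16 (G(B, E) = (6 + E)/(-7 - 9) = (6 + E)/(-16) = (6 + E)*(-1/16) = -3/8 - E/16)
z(12, -10)*G(4, 15) = (4*12²)*(-3/8 - 1/16*15) = (4*144)*(-3/8 - 15/16) = 576*(-21/16) = -756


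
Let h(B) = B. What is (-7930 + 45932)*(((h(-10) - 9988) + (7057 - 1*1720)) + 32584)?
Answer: 1061129846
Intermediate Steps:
(-7930 + 45932)*(((h(-10) - 9988) + (7057 - 1*1720)) + 32584) = (-7930 + 45932)*(((-10 - 9988) + (7057 - 1*1720)) + 32584) = 38002*((-9998 + (7057 - 1720)) + 32584) = 38002*((-9998 + 5337) + 32584) = 38002*(-4661 + 32584) = 38002*27923 = 1061129846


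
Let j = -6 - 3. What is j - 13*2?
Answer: -35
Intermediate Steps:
j = -9
j - 13*2 = -9 - 13*2 = -9 - 26 = -35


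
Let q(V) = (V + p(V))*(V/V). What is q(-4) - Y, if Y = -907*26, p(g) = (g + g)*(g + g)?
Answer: 23642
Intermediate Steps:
p(g) = 4*g**2 (p(g) = (2*g)*(2*g) = 4*g**2)
q(V) = V + 4*V**2 (q(V) = (V + 4*V**2)*(V/V) = (V + 4*V**2)*1 = V + 4*V**2)
Y = -23582
q(-4) - Y = -4*(1 + 4*(-4)) - 1*(-23582) = -4*(1 - 16) + 23582 = -4*(-15) + 23582 = 60 + 23582 = 23642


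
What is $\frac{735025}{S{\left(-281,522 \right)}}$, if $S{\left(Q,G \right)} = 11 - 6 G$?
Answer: $- \frac{735025}{3121} \approx -235.51$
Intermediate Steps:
$\frac{735025}{S{\left(-281,522 \right)}} = \frac{735025}{11 - 3132} = \frac{735025}{-3121} = 735025 \left(- \frac{1}{3121}\right) = - \frac{735025}{3121}$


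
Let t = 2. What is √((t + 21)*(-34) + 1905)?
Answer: √1123 ≈ 33.511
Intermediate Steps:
√((t + 21)*(-34) + 1905) = √((2 + 21)*(-34) + 1905) = √(23*(-34) + 1905) = √(-782 + 1905) = √1123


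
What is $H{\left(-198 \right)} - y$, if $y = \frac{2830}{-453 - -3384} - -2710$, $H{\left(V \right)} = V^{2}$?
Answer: $\frac{106961084}{2931} \approx 36493.0$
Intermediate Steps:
$y = \frac{7945840}{2931}$ ($y = \frac{2830}{-453 + 3384} + 2710 = \frac{2830}{2931} + 2710 = \frac{7945840}{2931} \approx 2711.0$)
$H{\left(-198 \right)} - y = \left(-198\right)^{2} - \frac{7945840}{2931} = 39204 - \frac{7945840}{2931} = \frac{106961084}{2931}$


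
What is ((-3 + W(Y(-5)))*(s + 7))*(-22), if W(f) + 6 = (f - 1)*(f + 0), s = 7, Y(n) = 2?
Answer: 2156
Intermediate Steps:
W(f) = -6 + f*(-1 + f) (W(f) = -6 + (f - 1)*(f + 0) = -6 + (-1 + f)*f = -6 + f*(-1 + f))
((-3 + W(Y(-5)))*(s + 7))*(-22) = ((-3 + (-6 + 2² - 1*2))*(7 + 7))*(-22) = ((-3 + (-6 + 4 - 2))*14)*(-22) = ((-3 - 4)*14)*(-22) = -7*14*(-22) = -98*(-22) = 2156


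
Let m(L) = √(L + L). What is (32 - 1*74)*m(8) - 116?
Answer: -284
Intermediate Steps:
m(L) = √2*√L (m(L) = √(2*L) = √2*√L)
(32 - 1*74)*m(8) - 116 = (32 - 1*74)*(√2*√8) - 116 = (32 - 74)*(√2*(2*√2)) - 116 = -42*4 - 116 = -168 - 116 = -284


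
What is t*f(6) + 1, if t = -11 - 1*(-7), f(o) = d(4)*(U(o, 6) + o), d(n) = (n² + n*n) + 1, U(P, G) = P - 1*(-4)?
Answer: -2111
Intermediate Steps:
U(P, G) = 4 + P (U(P, G) = P + 4 = 4 + P)
d(n) = 1 + 2*n² (d(n) = (n² + n²) + 1 = 2*n² + 1 = 1 + 2*n²)
f(o) = 132 + 66*o (f(o) = (1 + 2*4²)*((4 + o) + o) = (1 + 2*16)*(4 + 2*o) = (1 + 32)*(4 + 2*o) = 33*(4 + 2*o) = 132 + 66*o)
t = -4 (t = -11 + 7 = -4)
t*f(6) + 1 = -4*(132 + 66*6) + 1 = -4*(132 + 396) + 1 = -4*528 + 1 = -2112 + 1 = -2111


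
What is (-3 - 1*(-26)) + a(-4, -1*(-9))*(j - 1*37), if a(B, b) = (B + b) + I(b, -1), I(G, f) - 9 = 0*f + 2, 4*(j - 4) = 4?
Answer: -489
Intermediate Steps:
j = 5 (j = 4 + (¼)*4 = 4 + 1 = 5)
I(G, f) = 11 (I(G, f) = 9 + (0*f + 2) = 9 + (0 + 2) = 9 + 2 = 11)
a(B, b) = 11 + B + b (a(B, b) = (B + b) + 11 = 11 + B + b)
(-3 - 1*(-26)) + a(-4, -1*(-9))*(j - 1*37) = (-3 - 1*(-26)) + (11 - 4 - 1*(-9))*(5 - 1*37) = (-3 + 26) + (11 - 4 + 9)*(5 - 37) = 23 + 16*(-32) = 23 - 512 = -489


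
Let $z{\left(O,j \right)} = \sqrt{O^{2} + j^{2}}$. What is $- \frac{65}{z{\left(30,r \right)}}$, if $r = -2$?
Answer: $- \frac{65 \sqrt{226}}{452} \approx -2.1619$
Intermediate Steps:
$- \frac{65}{z{\left(30,r \right)}} = - \frac{65}{\sqrt{30^{2} + \left(-2\right)^{2}}} = - \frac{65}{\sqrt{900 + 4}} = - \frac{65}{\sqrt{904}} = - \frac{65}{2 \sqrt{226}} = - 65 \frac{\sqrt{226}}{452} = - \frac{65 \sqrt{226}}{452}$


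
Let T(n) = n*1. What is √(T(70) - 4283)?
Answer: I*√4213 ≈ 64.908*I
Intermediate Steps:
T(n) = n
√(T(70) - 4283) = √(70 - 4283) = √(-4213) = I*√4213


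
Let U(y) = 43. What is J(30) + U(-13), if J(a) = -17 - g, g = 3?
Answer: 23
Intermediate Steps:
J(a) = -20 (J(a) = -17 - 1*3 = -17 - 3 = -20)
J(30) + U(-13) = -20 + 43 = 23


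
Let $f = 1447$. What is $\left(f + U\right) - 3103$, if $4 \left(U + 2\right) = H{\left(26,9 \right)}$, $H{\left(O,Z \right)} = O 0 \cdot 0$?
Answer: $-1658$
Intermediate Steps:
$H{\left(O,Z \right)} = 0$ ($H{\left(O,Z \right)} = 0 \cdot 0 = 0$)
$U = -2$ ($U = -2 + \frac{1}{4} \cdot 0 = -2 + 0 = -2$)
$\left(f + U\right) - 3103 = \left(1447 - 2\right) - 3103 = 1445 - 3103 = -1658$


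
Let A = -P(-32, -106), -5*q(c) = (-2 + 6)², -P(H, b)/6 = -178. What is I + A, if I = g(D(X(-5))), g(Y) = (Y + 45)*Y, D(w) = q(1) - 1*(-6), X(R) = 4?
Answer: -23354/25 ≈ -934.16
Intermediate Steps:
P(H, b) = 1068 (P(H, b) = -6*(-178) = 1068)
q(c) = -16/5 (q(c) = -(-2 + 6)²/5 = -⅕*4² = -⅕*16 = -16/5)
D(w) = 14/5 (D(w) = -16/5 - 1*(-6) = -16/5 + 6 = 14/5)
g(Y) = Y*(45 + Y) (g(Y) = (45 + Y)*Y = Y*(45 + Y))
I = 3346/25 (I = 14*(45 + 14/5)/5 = (14/5)*(239/5) = 3346/25 ≈ 133.84)
A = -1068 (A = -1*1068 = -1068)
I + A = 3346/25 - 1068 = -23354/25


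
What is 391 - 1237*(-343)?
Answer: 424682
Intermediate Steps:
391 - 1237*(-343) = 391 + 424291 = 424682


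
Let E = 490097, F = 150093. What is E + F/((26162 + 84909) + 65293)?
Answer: 3201319163/6532 ≈ 4.9010e+5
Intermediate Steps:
E + F/((26162 + 84909) + 65293) = 490097 + 150093/((26162 + 84909) + 65293) = 490097 + 150093/(111071 + 65293) = 490097 + 150093/176364 = 490097 + 150093*(1/176364) = 490097 + 5559/6532 = 3201319163/6532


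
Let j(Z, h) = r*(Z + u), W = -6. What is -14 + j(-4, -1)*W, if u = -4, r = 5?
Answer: 226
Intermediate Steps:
j(Z, h) = -20 + 5*Z (j(Z, h) = 5*(Z - 4) = 5*(-4 + Z) = -20 + 5*Z)
-14 + j(-4, -1)*W = -14 + (-20 + 5*(-4))*(-6) = -14 + (-20 - 20)*(-6) = -14 - 40*(-6) = -14 + 240 = 226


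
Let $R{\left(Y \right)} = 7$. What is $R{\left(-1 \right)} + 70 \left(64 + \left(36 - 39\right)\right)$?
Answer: $4277$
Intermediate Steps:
$R{\left(-1 \right)} + 70 \left(64 + \left(36 - 39\right)\right) = 7 + 70 \left(64 + \left(36 - 39\right)\right) = 7 + 70 \left(64 - 3\right) = 7 + 70 \cdot 61 = 7 + 4270 = 4277$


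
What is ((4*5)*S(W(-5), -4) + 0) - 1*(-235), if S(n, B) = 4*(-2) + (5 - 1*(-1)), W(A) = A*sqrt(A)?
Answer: 195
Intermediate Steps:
W(A) = A**(3/2)
S(n, B) = -2 (S(n, B) = -8 + (5 + 1) = -8 + 6 = -2)
((4*5)*S(W(-5), -4) + 0) - 1*(-235) = ((4*5)*(-2) + 0) - 1*(-235) = (20*(-2) + 0) + 235 = (-40 + 0) + 235 = -40 + 235 = 195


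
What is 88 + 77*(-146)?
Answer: -11154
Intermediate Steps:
88 + 77*(-146) = 88 - 11242 = -11154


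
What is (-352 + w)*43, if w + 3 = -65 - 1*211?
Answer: -27133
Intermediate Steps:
w = -279 (w = -3 + (-65 - 1*211) = -3 + (-65 - 211) = -3 - 276 = -279)
(-352 + w)*43 = (-352 - 279)*43 = -631*43 = -27133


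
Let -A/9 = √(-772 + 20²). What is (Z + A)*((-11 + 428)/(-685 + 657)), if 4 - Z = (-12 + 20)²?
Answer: 6255/7 + 3753*I*√93/14 ≈ 893.57 + 2585.2*I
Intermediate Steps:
Z = -60 (Z = 4 - (-12 + 20)² = 4 - 1*8² = 4 - 1*64 = 4 - 64 = -60)
A = -18*I*√93 (A = -9*√(-772 + 20²) = -9*√(-772 + 400) = -18*I*√93 ≈ -173.59*I)
(Z + A)*((-11 + 428)/(-685 + 657)) = (-60 - 18*I*√93)*((-11 + 428)/(-685 + 657)) = (-60 - 18*I*√93)*(417/(-28)) = (-60 - 18*I*√93)*(417*(-1/28)) = (-60 - 18*I*√93)*(-417/28) = 6255/7 + 3753*I*√93/14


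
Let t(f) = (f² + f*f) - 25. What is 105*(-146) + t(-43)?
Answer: -11657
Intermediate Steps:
t(f) = -25 + 2*f² (t(f) = (f² + f²) - 25 = 2*f² - 25 = -25 + 2*f²)
105*(-146) + t(-43) = 105*(-146) + (-25 + 2*(-43)²) = -15330 + (-25 + 2*1849) = -15330 + (-25 + 3698) = -15330 + 3673 = -11657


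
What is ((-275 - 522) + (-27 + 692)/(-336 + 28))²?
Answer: 1236436569/1936 ≈ 6.3866e+5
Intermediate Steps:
((-275 - 522) + (-27 + 692)/(-336 + 28))² = (-797 + 665/(-308))² = (-797 + 665*(-1/308))² = (-797 - 95/44)² = (-35163/44)² = 1236436569/1936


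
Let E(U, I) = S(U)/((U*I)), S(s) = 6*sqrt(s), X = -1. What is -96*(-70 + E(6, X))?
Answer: 6720 + 96*sqrt(6) ≈ 6955.1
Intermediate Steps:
E(U, I) = 6/(I*sqrt(U)) (E(U, I) = (6*sqrt(U))/((U*I)) = (6*sqrt(U))/((I*U)) = (6*sqrt(U))*(1/(I*U)) = 6/(I*sqrt(U)))
-96*(-70 + E(6, X)) = -96*(-70 + 6/(-1*sqrt(6))) = -96*(-70 + 6*(-1)*(sqrt(6)/6)) = -96*(-70 - sqrt(6)) = 6720 + 96*sqrt(6)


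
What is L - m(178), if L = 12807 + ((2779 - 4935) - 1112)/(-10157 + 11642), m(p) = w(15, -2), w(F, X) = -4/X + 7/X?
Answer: 38034709/2970 ≈ 12806.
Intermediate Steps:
w(F, X) = 3/X
m(p) = -3/2 (m(p) = 3/(-2) = 3*(-½) = -3/2)
L = 19015127/1485 (L = 12807 + (-2156 - 1112)/1485 = 12807 - 3268*1/1485 = 12807 - 3268/1485 = 19015127/1485 ≈ 12805.)
L - m(178) = 19015127/1485 - 1*(-3/2) = 19015127/1485 + 3/2 = 38034709/2970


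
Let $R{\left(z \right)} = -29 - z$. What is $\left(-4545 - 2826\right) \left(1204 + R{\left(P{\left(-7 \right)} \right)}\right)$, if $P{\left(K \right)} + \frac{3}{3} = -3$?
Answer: $-8690409$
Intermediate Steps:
$P{\left(K \right)} = -4$ ($P{\left(K \right)} = -1 - 3 = -4$)
$\left(-4545 - 2826\right) \left(1204 + R{\left(P{\left(-7 \right)} \right)}\right) = \left(-4545 - 2826\right) \left(1204 - 25\right) = - 7371 \left(1204 + \left(-29 + 4\right)\right) = - 7371 \left(1204 - 25\right) = \left(-7371\right) 1179 = -8690409$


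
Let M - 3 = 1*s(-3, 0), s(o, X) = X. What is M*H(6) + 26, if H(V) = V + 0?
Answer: 44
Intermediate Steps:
M = 3 (M = 3 + 1*0 = 3 + 0 = 3)
H(V) = V
M*H(6) + 26 = 3*6 + 26 = 18 + 26 = 44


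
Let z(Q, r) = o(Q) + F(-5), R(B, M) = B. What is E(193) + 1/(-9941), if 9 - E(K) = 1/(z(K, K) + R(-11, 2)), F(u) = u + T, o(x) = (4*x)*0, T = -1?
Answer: 1530897/168997 ≈ 9.0587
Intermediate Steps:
o(x) = 0
F(u) = -1 + u (F(u) = u - 1 = -1 + u)
z(Q, r) = -6 (z(Q, r) = 0 + (-1 - 5) = 0 - 6 = -6)
E(K) = 154/17 (E(K) = 9 - 1/(-6 - 11) = 9 - 1/(-17) = 9 - 1*(-1/17) = 9 + 1/17 = 154/17)
E(193) + 1/(-9941) = 154/17 + 1/(-9941) = 154/17 - 1/9941 = 1530897/168997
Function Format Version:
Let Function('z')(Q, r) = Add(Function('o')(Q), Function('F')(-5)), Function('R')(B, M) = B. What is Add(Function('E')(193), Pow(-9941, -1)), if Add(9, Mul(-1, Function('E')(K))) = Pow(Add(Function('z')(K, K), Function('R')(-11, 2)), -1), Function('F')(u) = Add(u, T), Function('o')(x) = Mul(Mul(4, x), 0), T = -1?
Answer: Rational(1530897, 168997) ≈ 9.0587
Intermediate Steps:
Function('o')(x) = 0
Function('F')(u) = Add(-1, u) (Function('F')(u) = Add(u, -1) = Add(-1, u))
Function('z')(Q, r) = -6 (Function('z')(Q, r) = Add(0, Add(-1, -5)) = Add(0, -6) = -6)
Function('E')(K) = Rational(154, 17) (Function('E')(K) = Add(9, Mul(-1, Pow(Add(-6, -11), -1))) = Add(9, Mul(-1, Pow(-17, -1))) = Add(9, Mul(-1, Rational(-1, 17))) = Add(9, Rational(1, 17)) = Rational(154, 17))
Add(Function('E')(193), Pow(-9941, -1)) = Add(Rational(154, 17), Pow(-9941, -1)) = Add(Rational(154, 17), Rational(-1, 9941)) = Rational(1530897, 168997)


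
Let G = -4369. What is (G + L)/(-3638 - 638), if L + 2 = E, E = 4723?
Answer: -88/1069 ≈ -0.082320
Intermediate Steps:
L = 4721 (L = -2 + 4723 = 4721)
(G + L)/(-3638 - 638) = (-4369 + 4721)/(-3638 - 638) = 352/(-4276) = 352*(-1/4276) = -88/1069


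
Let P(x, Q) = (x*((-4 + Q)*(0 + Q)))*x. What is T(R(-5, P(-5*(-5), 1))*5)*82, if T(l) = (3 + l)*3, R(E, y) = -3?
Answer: -2952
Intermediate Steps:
P(x, Q) = Q*x**2*(-4 + Q) (P(x, Q) = (x*((-4 + Q)*Q))*x = (x*(Q*(-4 + Q)))*x = (Q*x*(-4 + Q))*x = Q*x**2*(-4 + Q))
T(l) = 9 + 3*l
T(R(-5, P(-5*(-5), 1))*5)*82 = (9 + 3*(-3*5))*82 = (9 + 3*(-15))*82 = (9 - 45)*82 = -36*82 = -2952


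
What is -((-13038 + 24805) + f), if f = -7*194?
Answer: -10409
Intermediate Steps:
f = -1358
-((-13038 + 24805) + f) = -((-13038 + 24805) - 1358) = -(11767 - 1358) = -1*10409 = -10409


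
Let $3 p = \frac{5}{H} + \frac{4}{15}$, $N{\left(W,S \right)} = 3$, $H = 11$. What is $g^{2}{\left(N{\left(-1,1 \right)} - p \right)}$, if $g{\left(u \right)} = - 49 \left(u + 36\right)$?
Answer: $\frac{883814332996}{245025} \approx 3.607 \cdot 10^{6}$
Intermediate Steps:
$p = \frac{119}{495}$ ($p = \frac{\frac{5}{11} + \frac{4}{15}}{3} = \frac{1}{3} \cdot \frac{119}{165} = \frac{119}{495} \approx 0.2404$)
$g{\left(u \right)} = -1764 - 49 u$ ($g{\left(u \right)} = - 49 \left(36 + u\right) = -1764 - 49 u$)
$g^{2}{\left(N{\left(-1,1 \right)} - p \right)} = \left(-1764 - 49 \left(3 - \frac{119}{495}\right)\right)^{2} = \left(-1764 - \frac{66934}{495}\right)^{2} = \left(- \frac{940114}{495}\right)^{2} = \frac{883814332996}{245025}$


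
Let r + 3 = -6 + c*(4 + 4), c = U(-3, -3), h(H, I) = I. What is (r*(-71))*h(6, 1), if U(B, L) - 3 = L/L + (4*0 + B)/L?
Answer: -2201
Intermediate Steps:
U(B, L) = 4 + B/L (U(B, L) = 3 + (L/L + (4*0 + B)/L) = 3 + (1 + (0 + B)/L) = 3 + (1 + B/L) = 4 + B/L)
c = 5 (c = 4 - 3/(-3) = 4 - 3*(-⅓) = 4 + 1 = 5)
r = 31 (r = -3 + (-6 + 5*(4 + 4)) = -3 + (-6 + 5*8) = -3 + (-6 + 40) = -3 + 34 = 31)
(r*(-71))*h(6, 1) = (31*(-71))*1 = -2201*1 = -2201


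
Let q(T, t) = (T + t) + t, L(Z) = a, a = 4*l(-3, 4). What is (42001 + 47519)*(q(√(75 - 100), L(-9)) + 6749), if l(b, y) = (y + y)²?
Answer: 650004720 + 447600*I ≈ 6.5e+8 + 4.476e+5*I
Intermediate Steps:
l(b, y) = 4*y² (l(b, y) = (2*y)² = 4*y²)
a = 256 (a = 4*(4*4²) = 4*(4*16) = 4*64 = 256)
L(Z) = 256
q(T, t) = T + 2*t
(42001 + 47519)*(q(√(75 - 100), L(-9)) + 6749) = (42001 + 47519)*((√(75 - 100) + 2*256) + 6749) = 89520*((√(-25) + 512) + 6749) = 89520*((5*I + 512) + 6749) = 89520*((512 + 5*I) + 6749) = 89520*(7261 + 5*I) = 650004720 + 447600*I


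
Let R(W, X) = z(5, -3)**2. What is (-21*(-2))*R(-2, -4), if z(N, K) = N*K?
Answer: 9450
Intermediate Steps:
z(N, K) = K*N
R(W, X) = 225 (R(W, X) = (-3*5)**2 = (-15)**2 = 225)
(-21*(-2))*R(-2, -4) = -21*(-2)*225 = 42*225 = 9450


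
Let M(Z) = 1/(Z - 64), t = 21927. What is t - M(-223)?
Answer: 6293050/287 ≈ 21927.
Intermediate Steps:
M(Z) = 1/(-64 + Z)
t - M(-223) = 21927 - 1/(-64 - 223) = 21927 - 1/(-287) = 21927 - 1*(-1/287) = 21927 + 1/287 = 6293050/287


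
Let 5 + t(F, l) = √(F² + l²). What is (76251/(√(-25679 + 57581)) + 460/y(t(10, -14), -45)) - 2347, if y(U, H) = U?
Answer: -633737/271 + 920*√74/271 + 25417*√31902/10634 ≈ -1882.4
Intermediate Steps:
t(F, l) = -5 + √(F² + l²)
(76251/(√(-25679 + 57581)) + 460/y(t(10, -14), -45)) - 2347 = (76251/(√(-25679 + 57581)) + 460/(-5 + √(10² + (-14)²))) - 2347 = (76251/(√31902) + 460/(-5 + √(100 + 196))) - 2347 = (76251*(√31902/31902) + 460/(-5 + √296)) - 2347 = (25417*√31902/10634 + 460/(-5 + 2*√74)) - 2347 = (460/(-5 + 2*√74) + 25417*√31902/10634) - 2347 = -2347 + 460/(-5 + 2*√74) + 25417*√31902/10634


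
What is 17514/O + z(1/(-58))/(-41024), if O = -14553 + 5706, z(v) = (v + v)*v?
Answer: -134278609111/67829327744 ≈ -1.9797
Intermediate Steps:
z(v) = 2*v² (z(v) = (2*v)*v = 2*v²)
O = -8847
17514/O + z(1/(-58))/(-41024) = 17514/(-8847) + (2*(1/(-58))²)/(-41024) = 17514*(-1/8847) + (2*(-1/58)²)*(-1/41024) = -1946/983 + (2*(1/3364))*(-1/41024) = -1946/983 + (1/1682)*(-1/41024) = -1946/983 - 1/69002368 = -134278609111/67829327744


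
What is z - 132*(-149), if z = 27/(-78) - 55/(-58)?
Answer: 7415063/377 ≈ 19669.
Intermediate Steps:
z = 227/377 (z = 27*(-1/78) - 55*(-1/58) = -9/26 + 55/58 = 227/377 ≈ 0.60212)
z - 132*(-149) = 227/377 - 132*(-149) = 227/377 + 19668 = 7415063/377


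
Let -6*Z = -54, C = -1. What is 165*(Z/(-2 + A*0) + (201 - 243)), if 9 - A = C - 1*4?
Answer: -15345/2 ≈ -7672.5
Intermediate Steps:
A = 14 (A = 9 - (-1 - 1*4) = 9 - (-1 - 4) = 9 - 1*(-5) = 9 + 5 = 14)
Z = 9 (Z = -⅙*(-54) = 9)
165*(Z/(-2 + A*0) + (201 - 243)) = 165*(9/(-2 + 14*0) + (201 - 243)) = 165*(9/(-2 + 0) - 42) = 165*(9/(-2) - 42) = 165*(9*(-½) - 42) = 165*(-9/2 - 42) = 165*(-93/2) = -15345/2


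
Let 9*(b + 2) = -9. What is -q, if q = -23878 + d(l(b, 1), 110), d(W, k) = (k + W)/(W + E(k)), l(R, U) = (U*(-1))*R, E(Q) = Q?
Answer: 23877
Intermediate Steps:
b = -3 (b = -2 + (⅑)*(-9) = -2 - 1 = -3)
l(R, U) = -R*U (l(R, U) = (-U)*R = -R*U)
d(W, k) = 1 (d(W, k) = (k + W)/(W + k) = (W + k)/(W + k) = 1)
q = -23877 (q = -23878 + 1 = -23877)
-q = -1*(-23877) = 23877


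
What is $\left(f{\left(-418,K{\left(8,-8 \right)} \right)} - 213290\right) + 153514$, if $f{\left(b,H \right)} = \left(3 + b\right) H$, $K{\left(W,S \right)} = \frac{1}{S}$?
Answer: $- \frac{477793}{8} \approx -59724.0$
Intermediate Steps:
$f{\left(b,H \right)} = H \left(3 + b\right)$
$\left(f{\left(-418,K{\left(8,-8 \right)} \right)} - 213290\right) + 153514 = \left(\frac{3 - 418}{-8} - 213290\right) + 153514 = \left(\left(- \frac{1}{8}\right) \left(-415\right) - 213290\right) + 153514 = \left(\frac{415}{8} - 213290\right) + 153514 = - \frac{1705905}{8} + 153514 = - \frac{477793}{8}$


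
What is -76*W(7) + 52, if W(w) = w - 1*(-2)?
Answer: -632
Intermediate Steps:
W(w) = 2 + w (W(w) = w + 2 = 2 + w)
-76*W(7) + 52 = -76*(2 + 7) + 52 = -76*9 + 52 = -684 + 52 = -632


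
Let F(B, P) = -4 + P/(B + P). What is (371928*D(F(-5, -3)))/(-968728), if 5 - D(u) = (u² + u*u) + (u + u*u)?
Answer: 91633761/7749824 ≈ 11.824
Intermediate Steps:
F(B, P) = -4 + P/(B + P)
D(u) = 5 - u - 3*u² (D(u) = 5 - ((u² + u*u) + (u + u*u)) = 5 - ((u² + u²) + (u + u²)) = 5 - (2*u² + (u + u²)) = 5 - (u + 3*u²) = 5 + (-u - 3*u²) = 5 - u - 3*u²)
(371928*D(F(-5, -3)))/(-968728) = (371928*(5 - (-4*(-5) - 3*(-3))/(-5 - 3) - 3*(-4*(-5) - 3*(-3))²/(-5 - 3)²))/(-968728) = (371928*(5 - (20 + 9)/(-8) - 3*(20 + 9)²/64))*(-1/968728) = (371928*(5 - (-1)*29/8 - 3*(-⅛*29)²))*(-1/968728) = (371928*(5 - 1*(-29/8) - 3*(-29/8)²))*(-1/968728) = (371928*(5 + 29/8 - 3*841/64))*(-1/968728) = (371928*(5 + 29/8 - 2523/64))*(-1/968728) = (371928*(-1971/64))*(-1/968728) = -91633761/8*(-1/968728) = 91633761/7749824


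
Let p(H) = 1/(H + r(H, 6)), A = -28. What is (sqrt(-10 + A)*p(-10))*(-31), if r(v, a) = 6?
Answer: 31*I*sqrt(38)/4 ≈ 47.774*I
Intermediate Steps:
p(H) = 1/(6 + H) (p(H) = 1/(H + 6) = 1/(6 + H))
(sqrt(-10 + A)*p(-10))*(-31) = (sqrt(-10 - 28)/(6 - 10))*(-31) = (sqrt(-38)/(-4))*(-31) = ((I*sqrt(38))*(-1/4))*(-31) = -I*sqrt(38)/4*(-31) = 31*I*sqrt(38)/4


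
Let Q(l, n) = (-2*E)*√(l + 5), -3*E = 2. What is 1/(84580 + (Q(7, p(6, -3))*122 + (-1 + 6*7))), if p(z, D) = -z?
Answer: 253863/21481188347 - 976*√3/21481188347 ≈ 1.1739e-5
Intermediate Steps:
E = -⅔ (E = -⅓*2 = -⅔ ≈ -0.66667)
Q(l, n) = 4*√(5 + l)/3 (Q(l, n) = (-2*(-⅔))*√(l + 5) = 4*√(5 + l)/3)
1/(84580 + (Q(7, p(6, -3))*122 + (-1 + 6*7))) = 1/(84580 + ((4*√(5 + 7)/3)*122 + (-1 + 6*7))) = 1/(84580 + ((4*√12/3)*122 + (-1 + 42))) = 1/(84580 + ((4*(2*√3)/3)*122 + 41)) = 1/(84580 + ((8*√3/3)*122 + 41)) = 1/(84580 + (976*√3/3 + 41)) = 1/(84580 + (41 + 976*√3/3)) = 1/(84621 + 976*√3/3)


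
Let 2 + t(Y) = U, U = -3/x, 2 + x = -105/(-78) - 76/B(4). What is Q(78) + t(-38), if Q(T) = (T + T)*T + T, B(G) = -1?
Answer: 7995306/653 ≈ 12244.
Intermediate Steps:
x = 1959/26 (x = -2 + (-105/(-78) - 76/(-1)) = -2 + (-105*(-1/78) - 76*(-1)) = -2 + (35/26 + 76) = -2 + 2011/26 = 1959/26 ≈ 75.346)
U = -26/653 (U = -3/1959/26 = -3*26/1959 = -26/653 ≈ -0.039816)
Q(T) = T + 2*T² (Q(T) = (2*T)*T + T = 2*T² + T = T + 2*T²)
t(Y) = -1332/653 (t(Y) = -2 - 26/653 = -1332/653)
Q(78) + t(-38) = 78*(1 + 2*78) - 1332/653 = 78*(1 + 156) - 1332/653 = 78*157 - 1332/653 = 12246 - 1332/653 = 7995306/653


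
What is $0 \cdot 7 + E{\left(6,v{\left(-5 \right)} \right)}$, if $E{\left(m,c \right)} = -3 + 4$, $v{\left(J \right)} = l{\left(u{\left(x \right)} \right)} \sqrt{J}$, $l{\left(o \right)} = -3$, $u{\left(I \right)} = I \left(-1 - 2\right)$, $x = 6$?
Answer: $1$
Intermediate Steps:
$u{\left(I \right)} = - 3 I$ ($u{\left(I \right)} = I \left(-3\right) = - 3 I$)
$v{\left(J \right)} = - 3 \sqrt{J}$
$E{\left(m,c \right)} = 1$
$0 \cdot 7 + E{\left(6,v{\left(-5 \right)} \right)} = 0 \cdot 7 + 1 = 0 + 1 = 1$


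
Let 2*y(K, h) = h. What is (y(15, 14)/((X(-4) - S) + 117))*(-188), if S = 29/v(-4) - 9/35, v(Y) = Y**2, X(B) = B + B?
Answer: -736960/60169 ≈ -12.248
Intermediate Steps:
y(K, h) = h/2
X(B) = 2*B
S = 871/560 (S = 29/((-4)**2) - 9/35 = 29/16 - 9*1/35 = 29*(1/16) - 9/35 = 29/16 - 9/35 = 871/560 ≈ 1.5554)
(y(15, 14)/((X(-4) - S) + 117))*(-188) = (((1/2)*14)/((2*(-4) - 1*871/560) + 117))*(-188) = (7/((-8 - 871/560) + 117))*(-188) = (7/(-5351/560 + 117))*(-188) = (7/(60169/560))*(-188) = ((560/60169)*7)*(-188) = (3920/60169)*(-188) = -736960/60169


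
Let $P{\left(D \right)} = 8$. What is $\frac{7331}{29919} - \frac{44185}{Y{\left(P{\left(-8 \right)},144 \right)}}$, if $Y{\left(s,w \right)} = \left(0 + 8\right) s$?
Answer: $- \frac{1321501831}{1914816} \approx -690.15$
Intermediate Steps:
$Y{\left(s,w \right)} = 8 s$
$\frac{7331}{29919} - \frac{44185}{Y{\left(P{\left(-8 \right)},144 \right)}} = \frac{7331}{29919} - \frac{44185}{8 \cdot 8} = 7331 \cdot \frac{1}{29919} - \frac{44185}{64} = \frac{7331}{29919} - \frac{44185}{64} = - \frac{1321501831}{1914816}$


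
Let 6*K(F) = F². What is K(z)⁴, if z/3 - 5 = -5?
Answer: 0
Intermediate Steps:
z = 0 (z = 15 + 3*(-5) = 15 - 15 = 0)
K(F) = F²/6
K(z)⁴ = ((⅙)*0²)⁴ = ((⅙)*0)⁴ = 0⁴ = 0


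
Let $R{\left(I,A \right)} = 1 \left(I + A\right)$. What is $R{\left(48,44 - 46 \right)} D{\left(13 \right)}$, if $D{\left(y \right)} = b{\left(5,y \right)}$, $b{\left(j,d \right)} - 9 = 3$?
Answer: $552$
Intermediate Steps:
$b{\left(j,d \right)} = 12$ ($b{\left(j,d \right)} = 9 + 3 = 12$)
$D{\left(y \right)} = 12$
$R{\left(I,A \right)} = A + I$ ($R{\left(I,A \right)} = 1 \left(A + I\right) = A + I$)
$R{\left(48,44 - 46 \right)} D{\left(13 \right)} = \left(\left(44 - 46\right) + 48\right) 12 = \left(-2 + 48\right) 12 = 46 \cdot 12 = 552$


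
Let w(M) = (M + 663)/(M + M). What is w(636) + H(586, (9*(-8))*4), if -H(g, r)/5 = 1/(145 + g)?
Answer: 314403/309944 ≈ 1.0144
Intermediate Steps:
w(M) = (663 + M)/(2*M) (w(M) = (663 + M)/((2*M)) = (663 + M)*(1/(2*M)) = (663 + M)/(2*M))
H(g, r) = -5/(145 + g)
w(636) + H(586, (9*(-8))*4) = (½)*(663 + 636)/636 - 5/(145 + 586) = (½)*(1/636)*1299 - 5/731 = 433/424 - 5*1/731 = 433/424 - 5/731 = 314403/309944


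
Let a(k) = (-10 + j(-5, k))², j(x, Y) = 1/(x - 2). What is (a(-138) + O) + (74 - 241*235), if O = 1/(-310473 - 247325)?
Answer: -1543119161553/27332102 ≈ -56458.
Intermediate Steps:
j(x, Y) = 1/(-2 + x)
a(k) = 5041/49 (a(k) = (-10 + 1/(-2 - 5))² = (-10 + 1/(-7))² = (-10 - ⅐)² = (-71/7)² = 5041/49)
O = -1/557798 (O = 1/(-557798) = -1/557798 ≈ -1.7928e-6)
(a(-138) + O) + (74 - 241*235) = (5041/49 - 1/557798) + (74 - 241*235) = 2811859669/27332102 + (74 - 56635) = 2811859669/27332102 - 56561 = -1543119161553/27332102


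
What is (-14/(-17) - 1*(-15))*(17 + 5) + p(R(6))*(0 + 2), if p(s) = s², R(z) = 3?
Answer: 6224/17 ≈ 366.12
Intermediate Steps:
(-14/(-17) - 1*(-15))*(17 + 5) + p(R(6))*(0 + 2) = (-14/(-17) - 1*(-15))*(17 + 5) + 3²*(0 + 2) = (-14*(-1/17) + 15)*22 + 9*2 = (14/17 + 15)*22 + 18 = (269/17)*22 + 18 = 5918/17 + 18 = 6224/17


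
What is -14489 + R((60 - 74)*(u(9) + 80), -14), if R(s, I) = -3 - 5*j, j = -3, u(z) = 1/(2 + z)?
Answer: -14477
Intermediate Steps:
R(s, I) = 12 (R(s, I) = -3 - 5*(-3) = -3 + 15 = 12)
-14489 + R((60 - 74)*(u(9) + 80), -14) = -14489 + 12 = -14477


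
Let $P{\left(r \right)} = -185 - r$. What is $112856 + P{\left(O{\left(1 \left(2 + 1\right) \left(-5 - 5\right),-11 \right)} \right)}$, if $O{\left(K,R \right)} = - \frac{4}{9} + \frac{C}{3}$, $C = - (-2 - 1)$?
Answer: $\frac{1014034}{9} \approx 1.1267 \cdot 10^{5}$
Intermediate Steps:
$C = 3$ ($C = \left(-1\right) \left(-3\right) = 3$)
$O{\left(K,R \right)} = \frac{5}{9}$ ($O{\left(K,R \right)} = - \frac{4}{9} + \frac{3}{3} = \left(-4\right) \frac{1}{9} + 3 \cdot \frac{1}{3} = - \frac{4}{9} + 1 = \frac{5}{9}$)
$112856 + P{\left(O{\left(1 \left(2 + 1\right) \left(-5 - 5\right),-11 \right)} \right)} = 112856 - \frac{1670}{9} = \frac{1014034}{9}$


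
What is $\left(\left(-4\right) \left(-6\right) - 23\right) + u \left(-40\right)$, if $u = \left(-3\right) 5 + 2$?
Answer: $521$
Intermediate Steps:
$u = -13$ ($u = -15 + 2 = -13$)
$\left(\left(-4\right) \left(-6\right) - 23\right) + u \left(-40\right) = \left(\left(-4\right) \left(-6\right) - 23\right) - -520 = \left(24 - 23\right) + 520 = 1 + 520 = 521$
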